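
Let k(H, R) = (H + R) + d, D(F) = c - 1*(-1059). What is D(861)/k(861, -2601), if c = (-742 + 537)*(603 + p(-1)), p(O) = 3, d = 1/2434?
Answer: 299798214/4235159 ≈ 70.788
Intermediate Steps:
d = 1/2434 ≈ 0.00041085
c = -124230 (c = (-742 + 537)*(603 + 3) = -205*606 = -124230)
D(F) = -123171 (D(F) = -124230 - 1*(-1059) = -124230 + 1059 = -123171)
k(H, R) = 1/2434 + H + R (k(H, R) = (H + R) + 1/2434 = 1/2434 + H + R)
D(861)/k(861, -2601) = -123171/(1/2434 + 861 - 2601) = -123171/(-4235159/2434) = -123171*(-2434/4235159) = 299798214/4235159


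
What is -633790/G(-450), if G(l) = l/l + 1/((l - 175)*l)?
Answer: -178253437500/281251 ≈ -6.3379e+5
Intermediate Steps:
G(l) = 1 + 1/(l*(-175 + l)) (G(l) = 1 + 1/((-175 + l)*l) = 1 + 1/(l*(-175 + l)))
-633790/G(-450) = -633790*(-450*(-175 - 450)/(1 + (-450)² - 175*(-450))) = -633790*281250/(1 + 202500 + 78750) = -633790/((-1/450*(-1/625)*281251)) = -633790/281251/281250 = -633790*281250/281251 = -178253437500/281251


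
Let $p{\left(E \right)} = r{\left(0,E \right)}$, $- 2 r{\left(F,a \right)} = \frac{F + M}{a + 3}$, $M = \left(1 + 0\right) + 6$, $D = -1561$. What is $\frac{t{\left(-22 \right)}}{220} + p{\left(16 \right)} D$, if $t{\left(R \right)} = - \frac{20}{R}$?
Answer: $\frac{661093}{2299} \approx 287.56$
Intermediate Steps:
$M = 7$ ($M = 1 + 6 = 7$)
$r{\left(F,a \right)} = - \frac{7 + F}{2 \left(3 + a\right)}$ ($r{\left(F,a \right)} = - \frac{\left(F + 7\right) \frac{1}{a + 3}}{2} = - \frac{\left(7 + F\right) \frac{1}{3 + a}}{2} = - \frac{\frac{1}{3 + a} \left(7 + F\right)}{2} = - \frac{7 + F}{2 \left(3 + a\right)}$)
$p{\left(E \right)} = - \frac{7}{2 \left(3 + E\right)}$ ($p{\left(E \right)} = \frac{-7 - 0}{2 \left(3 + E\right)} = \frac{-7 + 0}{2 \left(3 + E\right)} = \frac{1}{2} \frac{1}{3 + E} \left(-7\right) = - \frac{7}{2 \left(3 + E\right)}$)
$\frac{t{\left(-22 \right)}}{220} + p{\left(16 \right)} D = \frac{\left(-20\right) \frac{1}{-22}}{220} + - \frac{7}{6 + 2 \cdot 16} \left(-1561\right) = \left(-20\right) \left(- \frac{1}{22}\right) \frac{1}{220} + - \frac{7}{6 + 32} \left(-1561\right) = \frac{10}{11} \cdot \frac{1}{220} + - \frac{7}{38} \left(-1561\right) = \frac{1}{242} + \left(-7\right) \frac{1}{38} \left(-1561\right) = \frac{1}{242} - - \frac{10927}{38} = \frac{1}{242} + \frac{10927}{38} = \frac{661093}{2299}$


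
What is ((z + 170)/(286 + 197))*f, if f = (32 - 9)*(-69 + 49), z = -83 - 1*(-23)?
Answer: -2200/21 ≈ -104.76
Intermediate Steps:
z = -60 (z = -83 + 23 = -60)
f = -460 (f = 23*(-20) = -460)
((z + 170)/(286 + 197))*f = ((-60 + 170)/(286 + 197))*(-460) = (110/483)*(-460) = -2200/21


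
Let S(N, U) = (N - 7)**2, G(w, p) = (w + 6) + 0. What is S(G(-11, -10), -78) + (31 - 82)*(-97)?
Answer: 5091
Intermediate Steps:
G(w, p) = 6 + w (G(w, p) = (6 + w) + 0 = 6 + w)
S(N, U) = (-7 + N)**2
S(G(-11, -10), -78) + (31 - 82)*(-97) = (-7 + (6 - 11))**2 + (31 - 82)*(-97) = (-7 - 5)**2 - 51*(-97) = (-12)**2 + 4947 = 144 + 4947 = 5091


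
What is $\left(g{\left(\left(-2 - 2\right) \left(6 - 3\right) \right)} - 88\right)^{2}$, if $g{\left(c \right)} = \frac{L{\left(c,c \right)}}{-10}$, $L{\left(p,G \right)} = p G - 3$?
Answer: $\frac{1042441}{100} \approx 10424.0$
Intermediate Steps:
$L{\left(p,G \right)} = -3 + G p$ ($L{\left(p,G \right)} = G p - 3 = -3 + G p$)
$g{\left(c \right)} = \frac{3}{10} - \frac{c^{2}}{10}$ ($g{\left(c \right)} = \frac{-3 + c c}{-10} = \left(-3 + c^{2}\right) \left(- \frac{1}{10}\right) = \frac{3}{10} - \frac{c^{2}}{10}$)
$\left(g{\left(\left(-2 - 2\right) \left(6 - 3\right) \right)} - 88\right)^{2} = \left(\left(\frac{3}{10} - \frac{\left(\left(-2 - 2\right) \left(6 - 3\right)\right)^{2}}{10}\right) - 88\right)^{2} = \left(\left(\frac{3}{10} - \frac{\left(\left(-4\right) 3\right)^{2}}{10}\right) - 88\right)^{2} = \left(\left(\frac{3}{10} - \frac{\left(-12\right)^{2}}{10}\right) - 88\right)^{2} = \left(\left(\frac{3}{10} - \frac{72}{5}\right) - 88\right)^{2} = \left(- \frac{141}{10} - 88\right)^{2} = \left(- \frac{1021}{10}\right)^{2} = \frac{1042441}{100}$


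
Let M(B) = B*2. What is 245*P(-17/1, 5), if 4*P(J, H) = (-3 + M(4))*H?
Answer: 6125/4 ≈ 1531.3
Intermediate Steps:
M(B) = 2*B
P(J, H) = 5*H/4 (P(J, H) = ((-3 + 2*4)*H)/4 = ((-3 + 8)*H)/4 = (5*H)/4 = 5*H/4)
245*P(-17/1, 5) = 245*((5/4)*5) = 245*(25/4) = 6125/4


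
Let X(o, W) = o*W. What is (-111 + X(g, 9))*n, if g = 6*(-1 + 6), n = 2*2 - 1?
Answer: 477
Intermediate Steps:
n = 3 (n = 4 - 1 = 3)
g = 30 (g = 6*5 = 30)
X(o, W) = W*o
(-111 + X(g, 9))*n = (-111 + 9*30)*3 = (-111 + 270)*3 = 159*3 = 477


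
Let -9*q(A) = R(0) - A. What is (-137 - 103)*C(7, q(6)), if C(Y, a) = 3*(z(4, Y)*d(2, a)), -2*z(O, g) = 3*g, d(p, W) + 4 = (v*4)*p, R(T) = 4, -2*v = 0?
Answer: -30240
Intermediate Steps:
v = 0 (v = -1/2*0 = 0)
d(p, W) = -4 (d(p, W) = -4 + (0*4)*p = -4 + 0*p = -4 + 0 = -4)
z(O, g) = -3*g/2
q(A) = -4/9 + A/9 (q(A) = -(4 - A)/9 = -4/9 + A/9)
C(Y, a) = 18*Y (C(Y, a) = 3*(-3*Y/2*(-4)) = 3*(6*Y) = 18*Y)
(-137 - 103)*C(7, q(6)) = (-137 - 103)*(18*7) = -240*126 = -30240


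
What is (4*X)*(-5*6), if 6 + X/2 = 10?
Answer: -960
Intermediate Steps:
X = 8 (X = -12 + 2*10 = -12 + 20 = 8)
(4*X)*(-5*6) = (4*8)*(-5*6) = 32*(-30) = -960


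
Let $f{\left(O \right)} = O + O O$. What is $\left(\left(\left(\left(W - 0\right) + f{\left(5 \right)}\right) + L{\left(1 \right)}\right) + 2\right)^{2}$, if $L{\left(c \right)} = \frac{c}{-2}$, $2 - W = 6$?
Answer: $\frac{3025}{4} \approx 756.25$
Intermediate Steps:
$W = -4$ ($W = 2 - 6 = -4$)
$f{\left(O \right)} = O + O^{2}$
$L{\left(c \right)} = - \frac{c}{2}$ ($L{\left(c \right)} = c \left(- \frac{1}{2}\right) = - \frac{c}{2}$)
$\left(\left(\left(\left(W - 0\right) + f{\left(5 \right)}\right) + L{\left(1 \right)}\right) + 2\right)^{2} = \left(\left(\left(\left(-4 - 0\right) + 5 \left(1 + 5\right)\right) - \frac{1}{2}\right) + 2\right)^{2} = \left(\left(\left(\left(-4 + 0\right) + 5 \cdot 6\right) - \frac{1}{2}\right) + 2\right)^{2} = \left(\left(\left(-4 + 30\right) - \frac{1}{2}\right) + 2\right)^{2} = \left(\left(26 - \frac{1}{2}\right) + 2\right)^{2} = \left(\frac{51}{2} + 2\right)^{2} = \left(\frac{55}{2}\right)^{2} = \frac{3025}{4}$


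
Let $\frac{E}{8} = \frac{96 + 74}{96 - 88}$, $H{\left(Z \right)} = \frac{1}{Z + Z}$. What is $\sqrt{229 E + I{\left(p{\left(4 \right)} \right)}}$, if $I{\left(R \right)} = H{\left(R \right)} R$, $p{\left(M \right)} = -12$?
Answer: $\frac{7 \sqrt{3178}}{2} \approx 197.31$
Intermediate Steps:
$H{\left(Z \right)} = \frac{1}{2 Z}$
$E = 170$ ($E = 8 \frac{96 + 74}{96 - 88} = 8 \cdot \frac{170}{8} = 8 \cdot 170 \cdot \frac{1}{8} = 8 \cdot \frac{85}{4} = 170$)
$I{\left(R \right)} = \frac{1}{2}$ ($I{\left(R \right)} = \frac{1}{2 R} R = \frac{1}{2}$)
$\sqrt{229 E + I{\left(p{\left(4 \right)} \right)}} = \sqrt{229 \cdot 170 + \frac{1}{2}} = \sqrt{38930 + \frac{1}{2}} = \sqrt{\frac{77861}{2}} = \frac{7 \sqrt{3178}}{2}$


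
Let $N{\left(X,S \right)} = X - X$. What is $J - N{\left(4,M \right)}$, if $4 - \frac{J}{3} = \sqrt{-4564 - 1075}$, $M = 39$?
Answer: $12 - 3 i \sqrt{5639} \approx 12.0 - 225.28 i$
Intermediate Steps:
$N{\left(X,S \right)} = 0$
$J = 12 - 3 i \sqrt{5639}$ ($J = 12 - 3 \sqrt{-4564 - 1075} = 12 - 3 \sqrt{-5639} = 12 - 3 i \sqrt{5639} \approx 12.0 - 225.28 i$)
$J - N{\left(4,M \right)} = \left(12 - 3 i \sqrt{5639}\right) - 0 = \left(12 - 3 i \sqrt{5639}\right) + 0 = 12 - 3 i \sqrt{5639}$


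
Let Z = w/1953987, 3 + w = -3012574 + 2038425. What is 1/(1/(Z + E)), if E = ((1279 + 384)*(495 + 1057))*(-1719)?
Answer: -8669249715679480/1953987 ≈ -4.4367e+9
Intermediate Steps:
w = -974152 (w = -3 + (-3012574 + 2038425) = -3 - 974149 = -974152)
E = -4436697744 (E = (1663*1552)*(-1719) = 2580976*(-1719) = -4436697744)
Z = -974152/1953987 ≈ -0.49855
1/(1/(Z + E)) = 1/(1/(-974152/1953987 - 4436697744)) = 1/(1/(-8669249715679480/1953987)) = 1/(-1953987/8669249715679480) = -8669249715679480/1953987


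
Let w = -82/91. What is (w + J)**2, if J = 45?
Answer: 16104169/8281 ≈ 1944.7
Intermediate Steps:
w = -82/91 (w = -82*1/91 = -82/91 ≈ -0.90110)
(w + J)**2 = (-82/91 + 45)**2 = (4013/91)**2 = 16104169/8281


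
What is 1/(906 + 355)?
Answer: 1/1261 ≈ 0.00079302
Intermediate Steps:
1/(906 + 355) = 1/1261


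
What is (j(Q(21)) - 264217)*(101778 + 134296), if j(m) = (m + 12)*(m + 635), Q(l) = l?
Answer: -57264234106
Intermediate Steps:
j(m) = (12 + m)*(635 + m)
(j(Q(21)) - 264217)*(101778 + 134296) = ((7620 + 21² + 647*21) - 264217)*(101778 + 134296) = ((7620 + 441 + 13587) - 264217)*236074 = (21648 - 264217)*236074 = -242569*236074 = -57264234106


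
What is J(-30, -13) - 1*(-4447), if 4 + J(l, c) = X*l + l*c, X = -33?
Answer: 5823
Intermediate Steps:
J(l, c) = -4 - 33*l + c*l (J(l, c) = -4 + (-33*l + l*c) = -4 + (-33*l + c*l) = -4 - 33*l + c*l)
J(-30, -13) - 1*(-4447) = (-4 - 33*(-30) - 13*(-30)) - 1*(-4447) = (-4 + 990 + 390) + 4447 = 1376 + 4447 = 5823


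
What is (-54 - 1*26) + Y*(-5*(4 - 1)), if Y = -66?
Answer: 910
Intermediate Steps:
(-54 - 1*26) + Y*(-5*(4 - 1)) = (-54 - 1*26) - (-330)*(4 - 1) = (-54 - 26) - (-330)*3 = -80 - 66*(-15) = -80 + 990 = 910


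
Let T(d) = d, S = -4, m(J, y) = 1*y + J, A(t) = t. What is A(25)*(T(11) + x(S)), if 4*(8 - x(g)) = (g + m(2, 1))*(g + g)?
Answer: 425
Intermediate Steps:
m(J, y) = J + y (m(J, y) = y + J = J + y)
x(g) = 8 - g*(3 + g)/2 (x(g) = 8 - (g + (2 + 1))*(g + g)/4 = 8 - (g + 3)*2*g/4 = 8 - (3 + g)*2*g/4 = 8 - g*(3 + g)/2)
A(25)*(T(11) + x(S)) = 25*(11 + (8 - 3/2*(-4) - ½*(-4)²)) = 25*(11 + (8 + 6 - ½*16)) = 25*(11 + (8 + 6 - 8)) = 25*(11 + 6) = 25*17 = 425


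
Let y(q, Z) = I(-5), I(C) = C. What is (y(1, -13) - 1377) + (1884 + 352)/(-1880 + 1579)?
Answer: -9726/7 ≈ -1389.4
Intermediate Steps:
y(q, Z) = -5
(y(1, -13) - 1377) + (1884 + 352)/(-1880 + 1579) = (-5 - 1377) + (1884 + 352)/(-1880 + 1579) = -1382 + 2236/(-301) = -1382 + 2236*(-1/301) = -1382 - 52/7 = -9726/7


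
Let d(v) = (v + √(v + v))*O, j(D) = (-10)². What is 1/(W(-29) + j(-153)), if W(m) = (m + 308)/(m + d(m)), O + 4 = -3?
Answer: 3360346/340967041 - 1953*I*√58/340967041 ≈ 0.0098553 - 4.3622e-5*I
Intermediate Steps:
j(D) = 100
O = -7 (O = -4 - 3 = -7)
d(v) = -7*v - 7*√2*√v (d(v) = (v + √(v + v))*(-7) = (v + √(2*v))*(-7) = (v + √2*√v)*(-7) = -7*v - 7*√2*√v)
W(m) = (308 + m)/(-6*m - 7*√2*√m) (W(m) = (m + 308)/(m + (-7*m - 7*√2*√m)) = (308 + m)/(-6*m - 7*√2*√m))
1/(W(-29) + j(-153)) = 1/((308 - 29)/(-6*(-29) - 7*√2*√(-29)) + 100) = 1/(279/(174 - 7*√2*I*√29) + 100) = 1/(279/(174 - 7*I*√58) + 100) = 1/(100 + 279/(174 - 7*I*√58))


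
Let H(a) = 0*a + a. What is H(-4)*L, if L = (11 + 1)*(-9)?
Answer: 432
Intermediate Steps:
H(a) = a (H(a) = 0 + a = a)
L = -108 (L = 12*(-9) = -108)
H(-4)*L = -4*(-108) = 432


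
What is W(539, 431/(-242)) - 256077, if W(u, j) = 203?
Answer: -255874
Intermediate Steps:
W(539, 431/(-242)) - 256077 = 203 - 256077 = -255874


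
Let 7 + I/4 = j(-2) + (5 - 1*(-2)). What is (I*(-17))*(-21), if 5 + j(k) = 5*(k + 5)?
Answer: 14280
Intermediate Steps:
j(k) = 20 + 5*k (j(k) = -5 + 5*(k + 5) = -5 + 5*(5 + k) = -5 + (25 + 5*k) = 20 + 5*k)
I = 40 (I = -28 + 4*((20 + 5*(-2)) + (5 - 1*(-2))) = -28 + 4*((20 - 10) + (5 + 2)) = -28 + 4*(10 + 7) = -28 + 4*17 = -28 + 68 = 40)
(I*(-17))*(-21) = (40*(-17))*(-21) = -680*(-21) = 14280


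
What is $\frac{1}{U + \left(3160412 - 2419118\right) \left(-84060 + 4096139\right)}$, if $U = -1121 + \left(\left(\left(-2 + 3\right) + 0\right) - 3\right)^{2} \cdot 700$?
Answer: $\frac{1}{2974130091905} \approx 3.3623 \cdot 10^{-13}$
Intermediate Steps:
$U = 1679$ ($U = -1121 + \left(\left(1 + 0\right) - 3\right)^{2} \cdot 700 = -1121 + \left(1 - 3\right)^{2} \cdot 700 = -1121 + \left(-2\right)^{2} \cdot 700 = -1121 + 4 \cdot 700 = -1121 + 2800 = 1679$)
$\frac{1}{U + \left(3160412 - 2419118\right) \left(-84060 + 4096139\right)} = \frac{1}{1679 + \left(3160412 - 2419118\right) \left(-84060 + 4096139\right)} = \frac{1}{1679 + 741294 \cdot 4012079} = \frac{1}{1679 + 2974130090226} = \frac{1}{2974130091905}$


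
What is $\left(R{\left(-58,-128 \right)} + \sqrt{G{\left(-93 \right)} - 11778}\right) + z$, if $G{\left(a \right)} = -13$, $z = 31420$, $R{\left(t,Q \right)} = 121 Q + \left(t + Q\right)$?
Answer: $15746 + i \sqrt{11791} \approx 15746.0 + 108.59 i$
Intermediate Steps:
$R{\left(t,Q \right)} = t + 122 Q$ ($R{\left(t,Q \right)} = 121 Q + \left(Q + t\right) = t + 122 Q$)
$\left(R{\left(-58,-128 \right)} + \sqrt{G{\left(-93 \right)} - 11778}\right) + z = \left(\left(-58 + 122 \left(-128\right)\right) + \sqrt{-13 - 11778}\right) + 31420 = \left(\left(-58 - 15616\right) + \sqrt{-11791}\right) + 31420 = \left(-15674 + i \sqrt{11791}\right) + 31420 = 15746 + i \sqrt{11791}$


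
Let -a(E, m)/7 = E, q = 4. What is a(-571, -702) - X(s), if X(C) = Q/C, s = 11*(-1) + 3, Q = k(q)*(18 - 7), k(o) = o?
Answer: 8005/2 ≈ 4002.5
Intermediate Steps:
a(E, m) = -7*E
Q = 44 (Q = 4*(18 - 7) = 4*11 = 44)
s = -8 (s = -11 + 3 = -8)
X(C) = 44/C
a(-571, -702) - X(s) = -7*(-571) - 44/(-8) = 3997 - 44*(-1)/8 = 3997 - 1*(-11/2) = 3997 + 11/2 = 8005/2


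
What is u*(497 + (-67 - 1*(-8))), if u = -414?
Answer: -181332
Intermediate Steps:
u*(497 + (-67 - 1*(-8))) = -414*(497 + (-67 - 1*(-8))) = -414*(497 + (-67 + 8)) = -414*(497 - 59) = -414*438 = -181332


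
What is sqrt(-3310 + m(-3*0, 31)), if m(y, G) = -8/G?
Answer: 3*I*sqrt(353462)/31 ≈ 57.535*I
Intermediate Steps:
sqrt(-3310 + m(-3*0, 31)) = sqrt(-3310 - 8/31) = sqrt(-102618/31) = 3*I*sqrt(353462)/31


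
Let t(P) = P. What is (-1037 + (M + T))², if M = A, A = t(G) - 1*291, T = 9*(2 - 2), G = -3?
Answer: 1771561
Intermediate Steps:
T = 0 (T = 9*0 = 0)
A = -294 (A = -3 - 1*291 = -3 - 291 = -294)
M = -294
(-1037 + (M + T))² = (-1037 + (-294 + 0))² = (-1037 - 294)² = (-1331)² = 1771561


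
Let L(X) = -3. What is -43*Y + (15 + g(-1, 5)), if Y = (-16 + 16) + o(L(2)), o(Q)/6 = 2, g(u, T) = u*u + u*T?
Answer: -505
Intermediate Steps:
g(u, T) = u**2 + T*u
o(Q) = 12 (o(Q) = 6*2 = 12)
Y = 12 (Y = (-16 + 16) + 12 = 0 + 12 = 12)
-43*Y + (15 + g(-1, 5)) = -43*12 + (15 - (5 - 1)) = -516 + (15 - 1*4) = -516 + (15 - 4) = -516 + 11 = -505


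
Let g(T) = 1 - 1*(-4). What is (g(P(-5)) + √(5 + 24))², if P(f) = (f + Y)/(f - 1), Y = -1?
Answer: (5 + √29)² ≈ 107.85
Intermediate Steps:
P(f) = 1 (P(f) = (f - 1)/(f - 1) = (-1 + f)/(-1 + f) = 1)
g(T) = 5 (g(T) = 1 + 4 = 5)
(g(P(-5)) + √(5 + 24))² = (5 + √(5 + 24))² = (5 + √29)²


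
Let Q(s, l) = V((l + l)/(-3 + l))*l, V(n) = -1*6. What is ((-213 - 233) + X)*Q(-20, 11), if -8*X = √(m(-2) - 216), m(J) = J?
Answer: 29436 + 33*I*√218/4 ≈ 29436.0 + 121.81*I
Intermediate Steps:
V(n) = -6
Q(s, l) = -6*l
X = -I*√218/8 (X = -√(-2 - 216)/8 = -I*√218/8 ≈ -1.8456*I)
((-213 - 233) + X)*Q(-20, 11) = ((-213 - 233) - I*√218/8)*(-6*11) = (-446 - I*√218/8)*(-66) = 29436 + 33*I*√218/4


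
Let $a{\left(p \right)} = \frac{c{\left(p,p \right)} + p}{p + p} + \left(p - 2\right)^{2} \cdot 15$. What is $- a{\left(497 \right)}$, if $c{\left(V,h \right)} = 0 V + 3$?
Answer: $- \frac{1826661625}{497} \approx -3.6754 \cdot 10^{6}$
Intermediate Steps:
$c{\left(V,h \right)} = 3$ ($c{\left(V,h \right)} = 0 + 3 = 3$)
$a{\left(p \right)} = 15 \left(-2 + p\right)^{2} + \frac{3 + p}{2 p}$ ($a{\left(p \right)} = \frac{3 + p}{p + p} + \left(p - 2\right)^{2} \cdot 15 = \frac{3 + p}{2 p} + \left(-2 + p\right)^{2} \cdot 15 = \left(3 + p\right) \frac{1}{2 p} + 15 \left(-2 + p\right)^{2} = \frac{3 + p}{2 p} + 15 \left(-2 + p\right)^{2} = 15 \left(-2 + p\right)^{2} + \frac{3 + p}{2 p}$)
$- a{\left(497 \right)} = - \frac{3 + 497 \left(1 + 30 \left(-2 + 497\right)^{2}\right)}{2 \cdot 497} = - \frac{3 + 497 \left(1 + 30 \cdot 495^{2}\right)}{2 \cdot 497} = - \frac{3 + 497 \left(1 + 30 \cdot 245025\right)}{2 \cdot 497} = - \frac{3 + 497 \left(1 + 7350750\right)}{2 \cdot 497} = - \frac{3 + 497 \cdot 7350751}{2 \cdot 497} = - \frac{3 + 3653323247}{2 \cdot 497} = - \frac{3653323250}{2 \cdot 497} = \left(-1\right) \frac{1826661625}{497} = - \frac{1826661625}{497}$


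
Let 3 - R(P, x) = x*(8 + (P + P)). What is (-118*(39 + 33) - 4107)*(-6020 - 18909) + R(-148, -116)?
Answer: 314146782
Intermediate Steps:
R(P, x) = 3 - x*(8 + 2*P) (R(P, x) = 3 - x*(8 + (P + P)) = 3 - x*(8 + 2*P))
(-118*(39 + 33) - 4107)*(-6020 - 18909) + R(-148, -116) = (-118*(39 + 33) - 4107)*(-6020 - 18909) + (3 - 8*(-116) - 2*(-148)*(-116)) = (-118*72 - 4107)*(-24929) + (3 + 928 - 34336) = (-8496 - 4107)*(-24929) - 33405 = -12603*(-24929) - 33405 = 314180187 - 33405 = 314146782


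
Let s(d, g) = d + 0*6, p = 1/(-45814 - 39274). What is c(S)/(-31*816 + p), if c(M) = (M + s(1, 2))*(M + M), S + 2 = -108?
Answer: -1701760/1795151 ≈ -0.94798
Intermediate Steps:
S = -110 (S = -2 - 108 = -110)
p = -1/85088 (p = 1/(-85088) = -1/85088 ≈ -1.1753e-5)
s(d, g) = d (s(d, g) = d + 0 = d)
c(M) = 2*M*(1 + M) (c(M) = (M + 1)*(M + M) = (1 + M)*(2*M) = 2*M*(1 + M))
c(S)/(-31*816 + p) = (2*(-110)*(1 - 110))/(-31*816 - 1/85088) = (2*(-110)*(-109))/(-25296 - 1/85088) = 23980/(-2152386049/85088) = 23980*(-85088/2152386049) = -1701760/1795151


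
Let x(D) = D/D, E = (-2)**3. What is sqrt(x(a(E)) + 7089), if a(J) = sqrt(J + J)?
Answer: sqrt(7090) ≈ 84.202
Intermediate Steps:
E = -8
a(J) = sqrt(2)*sqrt(J) (a(J) = sqrt(2*J) = sqrt(2)*sqrt(J))
x(D) = 1
sqrt(x(a(E)) + 7089) = sqrt(1 + 7089) = sqrt(7090)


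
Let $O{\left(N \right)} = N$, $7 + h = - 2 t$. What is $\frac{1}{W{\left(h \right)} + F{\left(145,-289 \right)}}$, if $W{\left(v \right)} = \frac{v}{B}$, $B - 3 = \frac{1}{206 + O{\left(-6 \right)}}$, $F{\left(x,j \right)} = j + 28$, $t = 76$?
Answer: $- \frac{601}{188661} \approx -0.0031856$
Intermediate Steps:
$F{\left(x,j \right)} = 28 + j$
$h = -159$ ($h = -7 - 152 = -159$)
$B = \frac{601}{200}$ ($B = 3 + \frac{1}{206 - 6} = 3 + \frac{1}{200} = \frac{601}{200} \approx 3.005$)
$W{\left(v \right)} = \frac{200 v}{601}$ ($W{\left(v \right)} = \frac{v}{\frac{601}{200}} = v \frac{200}{601} = \frac{200 v}{601}$)
$\frac{1}{W{\left(h \right)} + F{\left(145,-289 \right)}} = \frac{1}{\frac{200}{601} \left(-159\right) + \left(28 - 289\right)} = \frac{1}{- \frac{31800}{601} - 261} = \frac{1}{- \frac{188661}{601}} = - \frac{601}{188661}$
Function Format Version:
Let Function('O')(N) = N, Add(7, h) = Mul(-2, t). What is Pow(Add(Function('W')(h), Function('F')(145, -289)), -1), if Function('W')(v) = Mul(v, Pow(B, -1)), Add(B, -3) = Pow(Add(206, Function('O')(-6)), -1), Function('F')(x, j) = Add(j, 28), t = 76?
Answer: Rational(-601, 188661) ≈ -0.0031856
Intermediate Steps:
Function('F')(x, j) = Add(28, j)
h = -159 (h = Add(-7, Mul(-2, 76)) = Add(-7, -152) = -159)
B = Rational(601, 200) (B = Add(3, Pow(Add(206, -6), -1)) = Add(3, Pow(200, -1)) = Add(3, Rational(1, 200)) = Rational(601, 200) ≈ 3.0050)
Function('W')(v) = Mul(Rational(200, 601), v) (Function('W')(v) = Mul(v, Pow(Rational(601, 200), -1)) = Mul(v, Rational(200, 601)) = Mul(Rational(200, 601), v))
Pow(Add(Function('W')(h), Function('F')(145, -289)), -1) = Pow(Add(Mul(Rational(200, 601), -159), Add(28, -289)), -1) = Pow(Add(Rational(-31800, 601), -261), -1) = Pow(Rational(-188661, 601), -1) = Rational(-601, 188661)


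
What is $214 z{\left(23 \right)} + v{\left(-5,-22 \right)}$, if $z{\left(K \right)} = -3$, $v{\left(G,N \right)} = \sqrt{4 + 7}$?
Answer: $-642 + \sqrt{11} \approx -638.68$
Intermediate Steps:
$v{\left(G,N \right)} = \sqrt{11}$
$214 z{\left(23 \right)} + v{\left(-5,-22 \right)} = 214 \left(-3\right) + \sqrt{11} = -642 + \sqrt{11}$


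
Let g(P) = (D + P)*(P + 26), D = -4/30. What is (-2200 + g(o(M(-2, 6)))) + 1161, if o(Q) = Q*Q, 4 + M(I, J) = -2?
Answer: 17771/15 ≈ 1184.7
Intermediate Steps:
M(I, J) = -6 (M(I, J) = -4 - 2 = -6)
o(Q) = Q**2
D = -2/15 (D = -4*1/30 = -2/15 ≈ -0.13333)
g(P) = (26 + P)*(-2/15 + P) (g(P) = (-2/15 + P)*(P + 26) = (-2/15 + P)*(26 + P) = (26 + P)*(-2/15 + P))
(-2200 + g(o(M(-2, 6)))) + 1161 = (-2200 + (-52/15 + ((-6)**2)**2 + (388/15)*(-6)**2)) + 1161 = (-2200 + (-52/15 + 36**2 + (388/15)*36)) + 1161 = (-2200 + (-52/15 + 1296 + 4656/5)) + 1161 = (-2200 + 33356/15) + 1161 = 356/15 + 1161 = 17771/15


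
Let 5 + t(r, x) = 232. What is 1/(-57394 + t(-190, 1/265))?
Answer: -1/57167 ≈ -1.7493e-5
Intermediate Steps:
t(r, x) = 227 (t(r, x) = -5 + 232 = 227)
1/(-57394 + t(-190, 1/265)) = 1/(-57394 + 227) = 1/(-57167) = -1/57167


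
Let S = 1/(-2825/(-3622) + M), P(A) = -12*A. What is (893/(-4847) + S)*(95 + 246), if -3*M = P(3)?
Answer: -8109062863/224362783 ≈ -36.143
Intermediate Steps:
M = 12 (M = -(-4)*3 = -1/3*(-36) = 12)
S = 3622/46289 (S = 1/(-2825/(-3622) + 12) = 1/(-2825*(-1/3622) + 12) = 1/(2825/3622 + 12) = 1/(46289/3622) = 3622/46289 ≈ 0.078248)
(893/(-4847) + S)*(95 + 246) = (893/(-4847) + 3622/46289)*(95 + 246) = (893*(-1/4847) + 3622/46289)*341 = (-893/4847 + 3622/46289)*341 = -23780243/224362783*341 = -8109062863/224362783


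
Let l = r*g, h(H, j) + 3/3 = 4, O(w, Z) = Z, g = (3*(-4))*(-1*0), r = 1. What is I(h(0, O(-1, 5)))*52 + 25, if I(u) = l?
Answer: 25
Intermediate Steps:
g = 0 (g = -12*0 = 0)
h(H, j) = 3 (h(H, j) = -1 + 4 = 3)
l = 0 (l = 1*0 = 0)
I(u) = 0
I(h(0, O(-1, 5)))*52 + 25 = 0*52 + 25 = 0 + 25 = 25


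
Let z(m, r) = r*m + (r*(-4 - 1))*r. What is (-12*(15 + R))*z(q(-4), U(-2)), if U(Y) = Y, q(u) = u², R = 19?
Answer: 21216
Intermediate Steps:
z(m, r) = -5*r² + m*r (z(m, r) = m*r + (r*(-5))*r = m*r + (-5*r)*r = m*r - 5*r² = -5*r² + m*r)
(-12*(15 + R))*z(q(-4), U(-2)) = (-12*(15 + 19))*(-2*((-4)² - 5*(-2))) = (-12*34)*(-2*(16 + 10)) = -(-816)*26 = -408*(-52) = 21216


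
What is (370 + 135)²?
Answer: 255025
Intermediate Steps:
(370 + 135)² = 505² = 255025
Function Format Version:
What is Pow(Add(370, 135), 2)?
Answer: 255025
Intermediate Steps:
Pow(Add(370, 135), 2) = Pow(505, 2) = 255025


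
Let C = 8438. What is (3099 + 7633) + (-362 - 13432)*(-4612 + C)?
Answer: -52765112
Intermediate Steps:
(3099 + 7633) + (-362 - 13432)*(-4612 + C) = (3099 + 7633) + (-362 - 13432)*(-4612 + 8438) = 10732 - 13794*3826 = 10732 - 52775844 = -52765112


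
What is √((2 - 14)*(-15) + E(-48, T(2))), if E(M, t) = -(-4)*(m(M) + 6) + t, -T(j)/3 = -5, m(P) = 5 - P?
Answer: √431 ≈ 20.761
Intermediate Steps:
T(j) = 15 (T(j) = -3*(-5) = 15)
E(M, t) = 44 + t - 4*M (E(M, t) = -(-4)*((5 - M) + 6) + t = -(-4)*(11 - M) + t = -4*(-11 + M) + t = (44 - 4*M) + t = 44 + t - 4*M)
√((2 - 14)*(-15) + E(-48, T(2))) = √((2 - 14)*(-15) + (44 + 15 - 4*(-48))) = √(-12*(-15) + (44 + 15 + 192)) = √(180 + 251) = √431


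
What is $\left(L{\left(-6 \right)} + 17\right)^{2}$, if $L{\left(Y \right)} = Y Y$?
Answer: $2809$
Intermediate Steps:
$L{\left(Y \right)} = Y^{2}$
$\left(L{\left(-6 \right)} + 17\right)^{2} = \left(\left(-6\right)^{2} + 17\right)^{2} = \left(36 + 17\right)^{2} = 53^{2} = 2809$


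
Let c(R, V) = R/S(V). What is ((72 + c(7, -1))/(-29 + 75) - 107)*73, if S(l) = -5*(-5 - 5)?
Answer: -17701989/2300 ≈ -7696.5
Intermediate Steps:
S(l) = 50 (S(l) = -5*(-10) = 50)
c(R, V) = R/50
((72 + c(7, -1))/(-29 + 75) - 107)*73 = ((72 + (1/50)*7)/(-29 + 75) - 107)*73 = ((72 + 7/50)/46 - 107)*73 = ((3607/50)*(1/46) - 107)*73 = (3607/2300 - 107)*73 = -242493/2300*73 = -17701989/2300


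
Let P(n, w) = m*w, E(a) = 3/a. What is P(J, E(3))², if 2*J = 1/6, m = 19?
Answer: 361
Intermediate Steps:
J = 1/12 (J = (½)/6 = (½)*(⅙) = 1/12 ≈ 0.083333)
P(n, w) = 19*w
P(J, E(3))² = (19*(3/3))² = (19*(3*(⅓)))² = (19*1)² = 19² = 361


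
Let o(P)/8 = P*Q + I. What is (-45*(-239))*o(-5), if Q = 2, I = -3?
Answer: -1118520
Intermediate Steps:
o(P) = -24 + 16*P (o(P) = 8*(P*2 - 3) = 8*(2*P - 3) = 8*(-3 + 2*P) = -24 + 16*P)
(-45*(-239))*o(-5) = (-45*(-239))*(-24 + 16*(-5)) = 10755*(-24 - 80) = 10755*(-104) = -1118520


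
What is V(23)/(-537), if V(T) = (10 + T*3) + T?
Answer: -34/179 ≈ -0.18994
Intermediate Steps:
V(T) = 10 + 4*T (V(T) = (10 + 3*T) + T = 10 + 4*T)
V(23)/(-537) = (10 + 4*23)/(-537) = (10 + 92)*(-1/537) = 102*(-1/537) = -34/179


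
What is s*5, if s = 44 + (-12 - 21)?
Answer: 55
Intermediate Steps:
s = 11 (s = 44 - 33 = 11)
s*5 = 11*5 = 55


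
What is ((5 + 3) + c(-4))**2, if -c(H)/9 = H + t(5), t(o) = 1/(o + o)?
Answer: 185761/100 ≈ 1857.6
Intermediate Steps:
t(o) = 1/(2*o)
c(H) = -9/10 - 9*H (c(H) = -9*(H + (1/2)/5) = -9*(H + (1/2)*(1/5)) = -9*(H + 1/10) = -9*(1/10 + H) = -9/10 - 9*H)
((5 + 3) + c(-4))**2 = ((5 + 3) + (-9/10 - 9*(-4)))**2 = (8 + (-9/10 + 36))**2 = (8 + 351/10)**2 = (431/10)**2 = 185761/100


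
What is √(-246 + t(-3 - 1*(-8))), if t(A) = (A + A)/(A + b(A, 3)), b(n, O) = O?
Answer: I*√979/2 ≈ 15.644*I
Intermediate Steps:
t(A) = 2*A/(3 + A) (t(A) = (A + A)/(A + 3) = (2*A)/(3 + A) = 2*A/(3 + A))
√(-246 + t(-3 - 1*(-8))) = √(-246 + 2*(-3 - 1*(-8))/(3 + (-3 - 1*(-8)))) = √(-246 + 2*(-3 + 8)/(3 + (-3 + 8))) = √(-246 + 2*5/(3 + 5)) = √(-246 + 2*5/8) = √(-246 + 2*5*(⅛)) = √(-246 + 5/4) = √(-979/4) = I*√979/2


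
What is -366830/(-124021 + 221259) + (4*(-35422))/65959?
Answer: -18986598857/3206860621 ≈ -5.9206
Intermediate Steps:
-366830/(-124021 + 221259) + (4*(-35422))/65959 = -366830/97238 - 141688*1/65959 = -366830*1/97238 - 141688/65959 = -183415/48619 - 141688/65959 = -18986598857/3206860621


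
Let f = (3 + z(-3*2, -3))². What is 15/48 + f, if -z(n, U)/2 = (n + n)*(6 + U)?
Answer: 90005/16 ≈ 5625.3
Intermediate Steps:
z(n, U) = -4*n*(6 + U) (z(n, U) = -2*(n + n)*(6 + U) = -2*2*n*(6 + U) = -4*n*(6 + U))
f = 5625 (f = (3 - 4*(-3*2)*(6 - 3))² = (3 - 4*(-6)*3)² = (3 + 72)² = 75² = 5625)
15/48 + f = 15/48 + 5625 = 15*(1/48) + 5625 = 5/16 + 5625 = 90005/16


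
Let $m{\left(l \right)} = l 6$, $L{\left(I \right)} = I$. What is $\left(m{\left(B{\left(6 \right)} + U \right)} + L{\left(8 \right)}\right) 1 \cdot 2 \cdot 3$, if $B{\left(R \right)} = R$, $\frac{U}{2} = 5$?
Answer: $624$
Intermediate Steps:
$U = 10$ ($U = 2 \cdot 5 = 10$)
$m{\left(l \right)} = 6 l$
$\left(m{\left(B{\left(6 \right)} + U \right)} + L{\left(8 \right)}\right) 1 \cdot 2 \cdot 3 = \left(6 \left(6 + 10\right) + 8\right) 1 \cdot 2 \cdot 3 = \left(6 \cdot 16 + 8\right) 2 \cdot 3 = \left(96 + 8\right) 6 = 104 \cdot 6 = 624$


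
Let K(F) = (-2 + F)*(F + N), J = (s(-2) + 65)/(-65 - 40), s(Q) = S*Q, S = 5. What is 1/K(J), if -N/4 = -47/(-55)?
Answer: 24255/241309 ≈ 0.10051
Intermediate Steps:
s(Q) = 5*Q
N = -188/55 (N = -(-188)/(-55) = -(-188)*(-1)/55 = -4*47/55 = -188/55 ≈ -3.4182)
J = -11/21 (J = (5*(-2) + 65)/(-65 - 40) = (-10 + 65)/(-105) = 55*(-1/105) = -11/21 ≈ -0.52381)
K(F) = (-2 + F)*(-188/55 + F) (K(F) = (-2 + F)*(F - 188/55) = (-2 + F)*(-188/55 + F))
1/K(J) = 1/(376/55 + (-11/21)² - 298/55*(-11/21)) = 1/(376/55 + 121/441 + 298/105) = 1/(241309/24255) = 24255/241309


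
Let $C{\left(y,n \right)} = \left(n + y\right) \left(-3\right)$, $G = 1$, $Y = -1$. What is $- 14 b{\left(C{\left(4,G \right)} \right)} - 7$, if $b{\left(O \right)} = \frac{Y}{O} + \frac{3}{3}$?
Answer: $- \frac{329}{15} \approx -21.933$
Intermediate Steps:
$C{\left(y,n \right)} = - 3 n - 3 y$
$b{\left(O \right)} = 1 - \frac{1}{O}$ ($b{\left(O \right)} = - \frac{1}{O} + \frac{3}{3} = - \frac{1}{O} + 3 \cdot \frac{1}{3} = - \frac{1}{O} + 1 = 1 - \frac{1}{O}$)
$- 14 b{\left(C{\left(4,G \right)} \right)} - 7 = - 14 \frac{-1 - 15}{\left(-3\right) 1 - 12} - 7 = - 14 \frac{-1 - 15}{-3 - 12} - 7 = - 14 \frac{-1 - 15}{-15} - 7 = - 14 \left(\left(- \frac{1}{15}\right) \left(-16\right)\right) - 7 = \left(-14\right) \frac{16}{15} - 7 = - \frac{224}{15} - 7 = - \frac{329}{15}$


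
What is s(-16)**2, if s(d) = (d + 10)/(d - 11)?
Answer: 4/81 ≈ 0.049383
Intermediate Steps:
s(d) = (10 + d)/(-11 + d)
s(-16)**2 = ((10 - 16)/(-11 - 16))**2 = (-6/(-27))**2 = (-1/27*(-6))**2 = (2/9)**2 = 4/81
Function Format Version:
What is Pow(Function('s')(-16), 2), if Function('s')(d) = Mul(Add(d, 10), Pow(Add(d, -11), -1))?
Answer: Rational(4, 81) ≈ 0.049383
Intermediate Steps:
Function('s')(d) = Mul(Pow(Add(-11, d), -1), Add(10, d)) (Function('s')(d) = Mul(Add(10, d), Pow(Add(-11, d), -1)) = Mul(Pow(Add(-11, d), -1), Add(10, d)))
Pow(Function('s')(-16), 2) = Pow(Mul(Pow(Add(-11, -16), -1), Add(10, -16)), 2) = Pow(Mul(Pow(-27, -1), -6), 2) = Pow(Mul(Rational(-1, 27), -6), 2) = Pow(Rational(2, 9), 2) = Rational(4, 81)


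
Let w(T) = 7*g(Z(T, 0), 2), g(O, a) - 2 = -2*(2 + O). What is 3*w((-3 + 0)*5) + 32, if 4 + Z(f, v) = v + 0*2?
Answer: 158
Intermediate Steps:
Z(f, v) = -4 + v (Z(f, v) = -4 + (v + 0*2) = -4 + (v + 0) = -4 + v)
g(O, a) = -2 - 2*O (g(O, a) = 2 - 2*(2 + O) = 2 + (-4 - 2*O) = -2 - 2*O)
w(T) = 42 (w(T) = 7*(-2 - 2*(-4 + 0)) = 7*(-2 - 2*(-4)) = 7*(-2 + 8) = 7*6 = 42)
3*w((-3 + 0)*5) + 32 = 3*42 + 32 = 126 + 32 = 158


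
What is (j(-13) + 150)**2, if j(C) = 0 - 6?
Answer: 20736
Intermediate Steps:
j(C) = -6
(j(-13) + 150)**2 = (-6 + 150)**2 = 144**2 = 20736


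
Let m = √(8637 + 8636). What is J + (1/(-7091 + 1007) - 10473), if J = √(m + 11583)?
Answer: -63717733/6084 + √(11583 + √17273) ≈ -10365.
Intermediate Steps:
m = √17273 ≈ 131.43
J = √(11583 + √17273) (J = √(√17273 + 11583) = √(11583 + √17273) ≈ 108.23)
J + (1/(-7091 + 1007) - 10473) = √(11583 + √17273) + (1/(-7091 + 1007) - 10473) = √(11583 + √17273) + (1/(-6084) - 10473) = √(11583 + √17273) + (-1/6084 - 10473) = √(11583 + √17273) - 63717733/6084 = -63717733/6084 + √(11583 + √17273)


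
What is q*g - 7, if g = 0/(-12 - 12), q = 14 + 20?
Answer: -7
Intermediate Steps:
q = 34
g = 0 (g = 0/(-24) = -1/24*0 = 0)
q*g - 7 = 34*0 - 7 = 0 - 7 = -7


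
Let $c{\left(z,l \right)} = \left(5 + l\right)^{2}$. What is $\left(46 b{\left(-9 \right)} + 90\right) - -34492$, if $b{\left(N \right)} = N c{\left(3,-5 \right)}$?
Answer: $34582$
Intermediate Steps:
$b{\left(N \right)} = 0$ ($b{\left(N \right)} = N \left(5 - 5\right)^{2} = N 0^{2} = N 0 = 0$)
$\left(46 b{\left(-9 \right)} + 90\right) - -34492 = \left(46 \cdot 0 + 90\right) - -34492 = \left(0 + 90\right) + 34492 = 90 + 34492 = 34582$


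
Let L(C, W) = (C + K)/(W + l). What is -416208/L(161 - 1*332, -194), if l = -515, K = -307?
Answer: -147545736/239 ≈ -6.1735e+5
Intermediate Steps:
L(C, W) = (-307 + C)/(-515 + W) (L(C, W) = (C - 307)/(W - 515) = (-307 + C)/(-515 + W))
-416208/L(161 - 1*332, -194) = -416208*(-515 - 194)/(-307 + (161 - 1*332)) = -416208*(-709/(-307 + (161 - 332))) = -416208*(-709/(-307 - 171)) = -416208/((-1/709*(-478))) = -416208/478/709 = -416208*709/478 = -147545736/239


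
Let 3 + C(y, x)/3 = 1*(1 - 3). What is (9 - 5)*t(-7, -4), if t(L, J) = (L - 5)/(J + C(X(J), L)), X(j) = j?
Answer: 48/19 ≈ 2.5263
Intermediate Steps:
C(y, x) = -15 (C(y, x) = -9 + 3*(1*(1 - 3)) = -9 + 3*(1*(-2)) = -9 + 3*(-2) = -9 - 6 = -15)
t(L, J) = (-5 + L)/(-15 + J) (t(L, J) = (L - 5)/(J - 15) = (-5 + L)/(-15 + J))
(9 - 5)*t(-7, -4) = (9 - 5)*((-5 - 7)/(-15 - 4)) = 4*(-12/(-19)) = 4*(-1/19*(-12)) = 4*(12/19) = 48/19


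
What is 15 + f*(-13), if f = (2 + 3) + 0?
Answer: -50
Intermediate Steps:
f = 5 (f = 5 + 0 = 5)
15 + f*(-13) = 15 + 5*(-13) = 15 - 65 = -50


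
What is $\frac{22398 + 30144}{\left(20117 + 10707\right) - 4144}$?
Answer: $\frac{26271}{13340} \approx 1.9693$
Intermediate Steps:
$\frac{22398 + 30144}{\left(20117 + 10707\right) - 4144} = \frac{52542}{30824 - 4144} = \frac{52542}{26680} = 52542 \cdot \frac{1}{26680} = \frac{26271}{13340}$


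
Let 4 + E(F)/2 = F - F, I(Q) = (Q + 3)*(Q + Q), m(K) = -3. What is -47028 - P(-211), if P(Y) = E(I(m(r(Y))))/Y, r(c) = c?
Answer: -9922916/211 ≈ -47028.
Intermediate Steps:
I(Q) = 2*Q*(3 + Q) (I(Q) = (3 + Q)*(2*Q) = 2*Q*(3 + Q))
E(F) = -8 (E(F) = -8 + 2*(F - F) = -8 + 2*0 = -8 + 0 = -8)
P(Y) = -8/Y
-47028 - P(-211) = -47028 - (-8)/(-211) = -47028 - (-8)*(-1)/211 = -47028 - 1*8/211 = -47028 - 8/211 = -9922916/211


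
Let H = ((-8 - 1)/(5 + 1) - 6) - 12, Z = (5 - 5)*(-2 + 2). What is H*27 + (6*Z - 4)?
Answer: -1061/2 ≈ -530.50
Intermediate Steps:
Z = 0 (Z = 0*0 = 0)
H = -39/2 (H = (-9/6 - 6) - 12 = (-9*1/6 - 6) - 12 = (-3/2 - 6) - 12 = -15/2 - 12 = -39/2 ≈ -19.500)
H*27 + (6*Z - 4) = -39/2*27 + (6*0 - 4) = -1053/2 + (0 - 4) = -1053/2 - 4 = -1061/2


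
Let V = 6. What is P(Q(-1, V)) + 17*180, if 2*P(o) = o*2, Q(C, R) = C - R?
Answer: 3053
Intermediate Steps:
P(o) = o (P(o) = (o*2)/2 = (2*o)/2 = o)
P(Q(-1, V)) + 17*180 = (-1 - 1*6) + 17*180 = (-1 - 6) + 3060 = -7 + 3060 = 3053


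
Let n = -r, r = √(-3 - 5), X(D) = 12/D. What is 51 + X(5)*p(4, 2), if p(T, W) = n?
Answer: 51 - 24*I*√2/5 ≈ 51.0 - 6.7882*I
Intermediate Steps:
r = 2*I*√2 (r = √(-8) = 2*I*√2 ≈ 2.8284*I)
n = -2*I*√2 ≈ -2.8284*I
p(T, W) = -2*I*√2
51 + X(5)*p(4, 2) = 51 + (12/5)*(-2*I*√2) = 51 + (12*(⅕))*(-2*I*√2) = 51 + 12*(-2*I*√2)/5 = 51 - 24*I*√2/5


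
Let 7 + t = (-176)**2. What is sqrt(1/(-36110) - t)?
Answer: 11*I*sqrt(333731183810)/36110 ≈ 175.98*I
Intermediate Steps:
t = 30969 (t = -7 + (-176)**2 = -7 + 30976 = 30969)
sqrt(1/(-36110) - t) = sqrt(1/(-36110) - 1*30969) = sqrt(-1/36110 - 30969) = sqrt(-1118290591/36110) = 11*I*sqrt(333731183810)/36110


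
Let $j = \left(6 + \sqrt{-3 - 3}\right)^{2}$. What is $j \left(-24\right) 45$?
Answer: $-32400 - 12960 i \sqrt{6} \approx -32400.0 - 31745.0 i$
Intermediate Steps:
$j = \left(6 + i \sqrt{6}\right)^{2}$ ($j = \left(6 + \sqrt{-6}\right)^{2} = \left(6 + i \sqrt{6}\right)^{2} \approx 30.0 + 29.394 i$)
$j \left(-24\right) 45 = \left(6 + i \sqrt{6}\right)^{2} \left(-24\right) 45 = - 24 \left(6 + i \sqrt{6}\right)^{2} \cdot 45 = - 1080 \left(6 + i \sqrt{6}\right)^{2}$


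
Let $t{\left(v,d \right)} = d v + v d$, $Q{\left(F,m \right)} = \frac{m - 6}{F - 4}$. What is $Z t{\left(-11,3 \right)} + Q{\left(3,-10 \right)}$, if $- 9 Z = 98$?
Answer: $\frac{2204}{3} \approx 734.67$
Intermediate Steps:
$Z = - \frac{98}{9}$ ($Z = \left(- \frac{1}{9}\right) 98 = - \frac{98}{9} \approx -10.889$)
$Q{\left(F,m \right)} = \frac{-6 + m}{-4 + F}$
$t{\left(v,d \right)} = 2 d v$ ($t{\left(v,d \right)} = d v + d v = 2 d v$)
$Z t{\left(-11,3 \right)} + Q{\left(3,-10 \right)} = - \frac{98 \cdot 2 \cdot 3 \left(-11\right)}{9} + \frac{-6 - 10}{-4 + 3} = \left(- \frac{98}{9}\right) \left(-66\right) + \frac{1}{-1} \left(-16\right) = \frac{2156}{3} - -16 = \frac{2156}{3} + 16 = \frac{2204}{3}$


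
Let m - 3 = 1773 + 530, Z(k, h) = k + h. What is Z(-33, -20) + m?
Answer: 2253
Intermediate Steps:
Z(k, h) = h + k
m = 2306 (m = 3 + (1773 + 530) = 3 + 2303 = 2306)
Z(-33, -20) + m = (-20 - 33) + 2306 = -53 + 2306 = 2253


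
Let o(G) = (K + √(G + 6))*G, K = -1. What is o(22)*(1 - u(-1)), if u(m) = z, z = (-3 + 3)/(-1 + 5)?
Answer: -22 + 44*√7 ≈ 94.413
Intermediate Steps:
z = 0 (z = 0/4 = 0*(¼) = 0)
u(m) = 0
o(G) = G*(-1 + √(6 + G)) (o(G) = (-1 + √(G + 6))*G = (-1 + √(6 + G))*G = G*(-1 + √(6 + G)))
o(22)*(1 - u(-1)) = (22*(-1 + √(6 + 22)))*(1 - 1*0) = (22*(-1 + √28))*(1 + 0) = (22*(-1 + 2*√7))*1 = (-22 + 44*√7)*1 = -22 + 44*√7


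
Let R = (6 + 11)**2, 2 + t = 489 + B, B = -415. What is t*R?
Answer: 20808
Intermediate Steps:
t = 72 (t = -2 + (489 - 415) = -2 + 74 = 72)
R = 289 (R = 17**2 = 289)
t*R = 72*289 = 20808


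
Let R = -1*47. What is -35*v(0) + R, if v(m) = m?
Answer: -47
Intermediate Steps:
R = -47
-35*v(0) + R = -35*0 - 47 = 0 - 47 = -47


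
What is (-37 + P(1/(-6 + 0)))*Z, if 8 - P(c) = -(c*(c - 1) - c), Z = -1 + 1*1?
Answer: 0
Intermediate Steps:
Z = 0 (Z = -1 + 1 = 0)
P(c) = 8 - c + c*(-1 + c) (P(c) = 8 - (-1)*(c*(c - 1) - c) = 8 - (-1)*(c*(-1 + c) - c) = 8 - (-1)*(-c + c*(-1 + c)) = 8 - (c - c*(-1 + c)) = 8 + (-c + c*(-1 + c)) = 8 - c + c*(-1 + c))
(-37 + P(1/(-6 + 0)))*Z = (-37 + (8 + (1/(-6 + 0))² - 2/(-6 + 0)))*0 = (-37 + (8 + (1/(-6))² - 2/(-6)))*0 = (-37 + (8 + (-⅙)² - 2*(-⅙)))*0 = (-37 + (8 + 1/36 + ⅓))*0 = (-37 + 301/36)*0 = -1031/36*0 = 0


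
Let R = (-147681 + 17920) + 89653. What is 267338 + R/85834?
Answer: 11473324892/42917 ≈ 2.6734e+5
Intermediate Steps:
R = -40108 (R = -129761 + 89653 = -40108)
267338 + R/85834 = 267338 - 40108/85834 = 267338 - 40108*1/85834 = 267338 - 20054/42917 = 11473324892/42917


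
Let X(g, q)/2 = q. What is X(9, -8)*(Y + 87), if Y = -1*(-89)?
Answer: -2816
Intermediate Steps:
X(g, q) = 2*q
Y = 89
X(9, -8)*(Y + 87) = (2*(-8))*(89 + 87) = -16*176 = -2816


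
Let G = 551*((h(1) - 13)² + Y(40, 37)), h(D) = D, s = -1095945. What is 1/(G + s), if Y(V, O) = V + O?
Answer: -1/974174 ≈ -1.0265e-6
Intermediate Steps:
Y(V, O) = O + V
G = 121771 (G = 551*((1 - 13)² + (37 + 40)) = 551*((-12)² + 77) = 551*(144 + 77) = 551*221 = 121771)
1/(G + s) = 1/(121771 - 1095945) = 1/(-974174) = -1/974174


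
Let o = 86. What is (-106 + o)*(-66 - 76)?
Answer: 2840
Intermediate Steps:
(-106 + o)*(-66 - 76) = (-106 + 86)*(-66 - 76) = -20*(-142) = 2840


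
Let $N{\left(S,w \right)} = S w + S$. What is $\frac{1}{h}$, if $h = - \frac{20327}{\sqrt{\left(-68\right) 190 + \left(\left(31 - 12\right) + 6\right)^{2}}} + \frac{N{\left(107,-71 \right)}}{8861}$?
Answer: $- \frac{816005502550}{32443020488026709} - \frac{1596021583967 i \sqrt{12295}}{32443020488026709} \approx -2.5152 \cdot 10^{-5} - 0.0054548 i$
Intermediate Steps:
$N{\left(S,w \right)} = S + S w$
$h = - \frac{7490}{8861} + \frac{20327 i \sqrt{12295}}{12295}$ ($h = - \frac{20327}{\sqrt{\left(-68\right) 190 + \left(\left(31 - 12\right) + 6\right)^{2}}} + \frac{107 \left(1 - 71\right)}{8861} = - \frac{20327}{\sqrt{-12920 + \left(19 + 6\right)^{2}}} + 107 \left(-70\right) \frac{1}{8861} = - \frac{20327}{\sqrt{-12920 + 25^{2}}} - \frac{7490}{8861} = - \frac{20327}{\sqrt{-12920 + 625}} - \frac{7490}{8861} = - \frac{20327}{\sqrt{-12295}} - \frac{7490}{8861} = - \frac{20327}{i \sqrt{12295}} - \frac{7490}{8861} = - 20327 \left(- \frac{i \sqrt{12295}}{12295}\right) - \frac{7490}{8861} = \frac{20327 i \sqrt{12295}}{12295} - \frac{7490}{8861} = - \frac{7490}{8861} + \frac{20327 i \sqrt{12295}}{12295} \approx -0.84528 + 183.32 i$)
$\frac{1}{h} = \frac{1}{- \frac{7490}{8861} + \frac{20327 i \sqrt{12295}}{12295}}$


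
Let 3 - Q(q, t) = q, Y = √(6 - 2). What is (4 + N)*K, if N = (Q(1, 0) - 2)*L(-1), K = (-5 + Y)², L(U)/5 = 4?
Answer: 36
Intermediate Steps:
L(U) = 20 (L(U) = 5*4 = 20)
Y = 2 (Y = √4 = 2)
Q(q, t) = 3 - q
K = 9 (K = (-5 + 2)² = (-3)² = 9)
N = 0 (N = ((3 - 1*1) - 2)*20 = ((3 - 1) - 2)*20 = (2 - 2)*20 = 0*20 = 0)
(4 + N)*K = (4 + 0)*9 = 4*9 = 36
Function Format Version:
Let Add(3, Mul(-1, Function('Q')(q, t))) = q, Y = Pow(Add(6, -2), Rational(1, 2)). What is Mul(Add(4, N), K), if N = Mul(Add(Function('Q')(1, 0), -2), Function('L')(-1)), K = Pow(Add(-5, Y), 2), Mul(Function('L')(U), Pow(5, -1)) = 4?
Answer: 36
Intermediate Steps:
Function('L')(U) = 20 (Function('L')(U) = Mul(5, 4) = 20)
Y = 2 (Y = Pow(4, Rational(1, 2)) = 2)
Function('Q')(q, t) = Add(3, Mul(-1, q))
K = 9 (K = Pow(Add(-5, 2), 2) = Pow(-3, 2) = 9)
N = 0 (N = Mul(Add(Add(3, Mul(-1, 1)), -2), 20) = Mul(Add(Add(3, -1), -2), 20) = Mul(Add(2, -2), 20) = Mul(0, 20) = 0)
Mul(Add(4, N), K) = Mul(Add(4, 0), 9) = Mul(4, 9) = 36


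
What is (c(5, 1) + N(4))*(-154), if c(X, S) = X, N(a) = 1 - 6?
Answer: 0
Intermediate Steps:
N(a) = -5
(c(5, 1) + N(4))*(-154) = (5 - 5)*(-154) = 0*(-154) = 0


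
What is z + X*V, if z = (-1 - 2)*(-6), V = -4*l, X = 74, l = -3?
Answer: 906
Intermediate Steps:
V = 12 (V = -4*(-3) = 12)
z = 18 (z = -3*(-6) = 18)
z + X*V = 18 + 74*12 = 18 + 888 = 906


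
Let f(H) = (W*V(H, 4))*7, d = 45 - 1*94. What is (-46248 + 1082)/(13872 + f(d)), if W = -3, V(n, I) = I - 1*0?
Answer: -22583/6894 ≈ -3.2757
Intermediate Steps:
V(n, I) = I (V(n, I) = I + 0 = I)
d = -49 (d = 45 - 94 = -49)
f(H) = -84 (f(H) = -3*4*7 = -12*7 = -84)
(-46248 + 1082)/(13872 + f(d)) = (-46248 + 1082)/(13872 - 84) = -45166/13788 = -45166*1/13788 = -22583/6894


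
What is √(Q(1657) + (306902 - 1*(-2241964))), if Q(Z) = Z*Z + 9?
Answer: 2*√1323631 ≈ 2301.0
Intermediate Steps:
Q(Z) = 9 + Z² (Q(Z) = Z² + 9 = 9 + Z²)
√(Q(1657) + (306902 - 1*(-2241964))) = √((9 + 1657²) + (306902 - 1*(-2241964))) = √((9 + 2745649) + (306902 + 2241964)) = √(2745658 + 2548866) = √5294524 = 2*√1323631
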